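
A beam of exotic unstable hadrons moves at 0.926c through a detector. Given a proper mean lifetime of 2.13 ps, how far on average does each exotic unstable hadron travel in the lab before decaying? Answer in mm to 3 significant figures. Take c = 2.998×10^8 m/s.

d ≈ 1.57 mm

γ = 1/√(1 − 0.926²) = 2.6488
Dilated lifetime: Δt = γτ₀ = 2.6488 × 2.13 ps = 5.6420 ps
d = vΔt = 0.926c × 5.6420 ps = 2.7761×10^8 m/s × 5.6420×10^-12 s = 1.57 mm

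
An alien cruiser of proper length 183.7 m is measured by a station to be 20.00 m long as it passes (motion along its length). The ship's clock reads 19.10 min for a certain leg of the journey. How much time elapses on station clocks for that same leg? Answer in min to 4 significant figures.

Δt ≈ 175.4 min

Length contraction ⇒ γ = L₀/L = 183.7/20.00 = 9.18500
Time dilation: Δt = γτ₀ = 9.18500 × 19.10 min = 175.4 min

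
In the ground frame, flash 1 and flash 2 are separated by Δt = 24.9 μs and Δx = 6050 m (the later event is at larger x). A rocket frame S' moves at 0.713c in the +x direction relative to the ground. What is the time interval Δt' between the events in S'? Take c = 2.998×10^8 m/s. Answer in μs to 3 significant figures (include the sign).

γ = 1/√(1 − 0.713²) = 1.4262
Δt' = γ(Δt − vΔx/c²) = 1.4262 × (24.9 μs − 0.713×6050 m / (2.998×10^8 m/s))
= 1.4262 × (10.512 μs) = 15.0 μs

Δt' ≈ 15.0 μs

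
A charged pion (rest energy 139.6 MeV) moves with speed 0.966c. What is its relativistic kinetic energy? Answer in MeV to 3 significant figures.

K ≈ 400 MeV

γ = 1/√(1 − 0.966²) = 3.8678
K = (γ − 1)m₀c² = (3.8678 − 1) × 139.6 MeV = 2.8678 × 139.6 MeV = 400 MeV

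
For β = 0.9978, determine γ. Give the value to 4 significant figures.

γ ≈ 15.08

γ = 1/√(1 − β²) = 1/√(1 − 0.9978²) = 1/√(0.00439516) = 15.08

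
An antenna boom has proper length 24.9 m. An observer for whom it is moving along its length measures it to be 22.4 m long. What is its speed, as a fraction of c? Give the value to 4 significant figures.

γ = L₀/L = 24.9/22.4 = 1.11161
β = √(1 − 1/γ²) = 0.4367

β ≈ 0.4367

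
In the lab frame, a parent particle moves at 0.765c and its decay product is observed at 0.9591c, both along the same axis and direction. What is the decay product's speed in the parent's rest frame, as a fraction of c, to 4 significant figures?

u' ≈ 0.7289c

Inverse velocity addition: u' = (u − v)/(1 − uv/c²)
= (0.9591 − 0.765)/(1 − 0.9591×0.765) = 0.1941/0.266289 = 0.7289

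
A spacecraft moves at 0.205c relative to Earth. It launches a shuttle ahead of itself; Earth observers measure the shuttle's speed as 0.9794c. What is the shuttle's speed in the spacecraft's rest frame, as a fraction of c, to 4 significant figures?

u' ≈ 0.9689c

Inverse velocity addition: u' = (u − v)/(1 − uv/c²)
= (0.9794 − 0.205)/(1 − 0.9794×0.205) = 0.7744/0.799223 = 0.9689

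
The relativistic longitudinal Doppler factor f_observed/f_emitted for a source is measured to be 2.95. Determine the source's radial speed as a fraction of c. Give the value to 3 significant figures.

f_obs/f_src = √((1+β)/(1−β)) = 2.95  ⇒  (1+β)/(1−β) = 8.7025
β = |1 − D²|/(1 + D²) = |1 − 8.7025|/(1 + 8.7025) = 0.794

β ≈ 0.794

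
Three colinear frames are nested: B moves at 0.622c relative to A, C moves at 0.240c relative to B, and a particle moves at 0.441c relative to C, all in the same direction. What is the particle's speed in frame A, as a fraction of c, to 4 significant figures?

u ≈ 0.8950c

Compose boost 2: (0.240 + 0.622)/(1 + 0.240×0.622) = 0.8620/1.14928 = 0.750035
Compose boost 3: (0.441 + 0.750035)/(1 + 0.441×0.750035) = 1.19103/1.33077 = 0.8950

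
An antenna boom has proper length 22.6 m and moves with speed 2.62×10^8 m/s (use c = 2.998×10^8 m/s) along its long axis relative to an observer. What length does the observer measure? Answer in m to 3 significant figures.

β = v/c = 2.62×10^8 / 2.998×10^8 = 0.87392
γ = 1/√(1 − 0.87392²) = 2.0573
Length contraction: L = L₀/γ = 22.6/2.0573 = 11.0 m

L ≈ 11.0 m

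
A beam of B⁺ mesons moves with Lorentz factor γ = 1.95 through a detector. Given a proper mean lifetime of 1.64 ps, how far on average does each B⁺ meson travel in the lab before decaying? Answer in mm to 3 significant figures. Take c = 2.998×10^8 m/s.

β = √(1 − 1/γ²) = √(1 − 1/1.95²) = 0.85850
Dilated lifetime: Δt = γτ₀ = 1.95 × 1.64 ps = 3.1980 ps
d = vΔt = 0.85850c × 3.1980 ps = 2.5738×10^8 m/s × 3.1980×10^-12 s = 0.823 mm

d ≈ 0.823 mm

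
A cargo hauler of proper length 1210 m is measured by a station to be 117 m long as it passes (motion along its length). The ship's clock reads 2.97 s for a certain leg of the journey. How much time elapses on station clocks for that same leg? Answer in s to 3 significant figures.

Length contraction ⇒ γ = L₀/L = 1210/117 = 10.342
Time dilation: Δt = γτ₀ = 10.342 × 2.97 s = 30.7 s

Δt ≈ 30.7 s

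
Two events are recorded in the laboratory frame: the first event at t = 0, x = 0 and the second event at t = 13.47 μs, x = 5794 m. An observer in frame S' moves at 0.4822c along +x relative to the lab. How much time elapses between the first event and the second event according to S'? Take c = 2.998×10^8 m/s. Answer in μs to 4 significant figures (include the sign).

γ = 1/√(1 − 0.4822²) = 1.14147
Δt' = γ(Δt − vΔx/c²) = 1.14147 × (13.47 μs − 0.4822×5794 m / (2.998×10^8 m/s))
= 1.14147 × (4.15090 μs) = 4.738 μs

Δt' ≈ 4.738 μs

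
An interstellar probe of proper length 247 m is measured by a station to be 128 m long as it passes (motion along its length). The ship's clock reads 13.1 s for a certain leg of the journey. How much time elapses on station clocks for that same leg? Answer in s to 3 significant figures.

Length contraction ⇒ γ = L₀/L = 247/128 = 1.9297
Time dilation: Δt = γτ₀ = 1.9297 × 13.1 s = 25.3 s

Δt ≈ 25.3 s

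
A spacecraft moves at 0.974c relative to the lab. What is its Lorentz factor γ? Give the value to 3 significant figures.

γ ≈ 4.41

γ = 1/√(1 − β²) = 1/√(1 − 0.974²) = 1/√(0.051324) = 4.41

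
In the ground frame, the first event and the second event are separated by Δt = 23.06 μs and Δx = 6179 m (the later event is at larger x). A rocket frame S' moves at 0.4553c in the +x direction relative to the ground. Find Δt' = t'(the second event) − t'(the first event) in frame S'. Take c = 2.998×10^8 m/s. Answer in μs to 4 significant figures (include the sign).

Δt' ≈ 15.36 μs

γ = 1/√(1 − 0.4553²) = 1.12317
Δt' = γ(Δt − vΔx/c²) = 1.12317 × (23.06 μs − 0.4553×6179 m / (2.998×10^8 m/s))
= 1.12317 × (13.6761 μs) = 15.36 μs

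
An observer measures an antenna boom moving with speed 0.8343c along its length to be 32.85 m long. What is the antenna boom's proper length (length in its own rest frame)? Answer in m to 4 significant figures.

γ = 1/√(1 − 0.8343²) = 1.81386
L₀ = γL = 1.81386 × 32.85 = 59.59 m

L₀ ≈ 59.59 m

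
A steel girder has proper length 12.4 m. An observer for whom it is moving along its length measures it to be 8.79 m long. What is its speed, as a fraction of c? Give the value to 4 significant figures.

γ = L₀/L = 12.4/8.79 = 1.41069
β = √(1 − 1/γ²) = 0.7053

β ≈ 0.7053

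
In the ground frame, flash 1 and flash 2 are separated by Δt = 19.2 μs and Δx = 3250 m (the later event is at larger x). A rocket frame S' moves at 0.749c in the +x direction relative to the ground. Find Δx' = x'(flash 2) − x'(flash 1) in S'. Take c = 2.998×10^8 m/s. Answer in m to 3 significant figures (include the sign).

γ = 1/√(1 − 0.749²) = 1.5093
Δx' = γ(Δx − vΔt) = 1.5093 × (3250 m − 0.749×(2.998×10^8 m/s)×19.2×10^-6 s)
= 1.5093 × (-1061.4 m) = -1600 m

Δx' ≈ -1600 m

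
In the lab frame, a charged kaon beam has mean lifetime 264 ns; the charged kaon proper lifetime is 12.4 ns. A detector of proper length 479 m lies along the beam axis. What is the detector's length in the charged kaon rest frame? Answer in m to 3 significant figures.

L ≈ 22.5 m

Time dilation ⇒ γ = Δt/τ₀ = 264/12.4 = 21.290
Length contraction: L = L₀/γ = 479/21.290 = 22.5 m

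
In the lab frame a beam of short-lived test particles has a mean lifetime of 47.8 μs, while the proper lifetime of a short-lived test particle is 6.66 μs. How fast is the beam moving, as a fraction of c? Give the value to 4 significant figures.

β ≈ 0.9902

γ = Δt/τ₀ = 47.8/6.66 = 7.17718
β = √(1 − 1/γ²) = √(1 − 1/7.17718²) = 0.9902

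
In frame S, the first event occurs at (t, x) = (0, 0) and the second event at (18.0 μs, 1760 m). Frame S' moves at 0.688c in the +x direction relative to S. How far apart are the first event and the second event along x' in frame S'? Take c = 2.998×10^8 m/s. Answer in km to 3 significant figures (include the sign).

γ = 1/√(1 − 0.688²) = 1.3780
Δx' = γ(Δx − vΔt) = 1.3780 × (1760 m − 0.688×(2.998×10^8 m/s)×18.0×10^-6 s)
= 1.3780 × (-1952.7 m) = -2.69 km

Δx' ≈ -2.69 km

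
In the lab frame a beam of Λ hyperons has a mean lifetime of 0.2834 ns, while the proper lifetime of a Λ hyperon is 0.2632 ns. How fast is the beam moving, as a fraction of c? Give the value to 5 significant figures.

β ≈ 0.37078

γ = Δt/τ₀ = 0.2834/0.2632 = 1.076748
β = √(1 − 1/γ²) = √(1 − 1/1.076748²) = 0.37078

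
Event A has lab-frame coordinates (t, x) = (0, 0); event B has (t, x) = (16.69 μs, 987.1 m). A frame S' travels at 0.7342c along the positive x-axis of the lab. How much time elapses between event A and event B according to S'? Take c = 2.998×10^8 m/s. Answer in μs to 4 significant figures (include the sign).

γ = 1/√(1 − 0.7342²) = 1.47290
Δt' = γ(Δt − vΔx/c²) = 1.47290 × (16.69 μs − 0.7342×987.1 m / (2.998×10^8 m/s))
= 1.47290 × (14.2726 μs) = 21.02 μs

Δt' ≈ 21.02 μs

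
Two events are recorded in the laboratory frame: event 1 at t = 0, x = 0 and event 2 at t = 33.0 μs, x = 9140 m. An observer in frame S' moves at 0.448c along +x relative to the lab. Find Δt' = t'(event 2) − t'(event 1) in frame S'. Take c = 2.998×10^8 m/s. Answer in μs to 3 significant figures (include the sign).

γ = 1/√(1 − 0.448²) = 1.1185
Δt' = γ(Δt − vΔx/c²) = 1.1185 × (33.0 μs − 0.448×9140 m / (2.998×10^8 m/s))
= 1.1185 × (19.342 μs) = 21.6 μs

Δt' ≈ 21.6 μs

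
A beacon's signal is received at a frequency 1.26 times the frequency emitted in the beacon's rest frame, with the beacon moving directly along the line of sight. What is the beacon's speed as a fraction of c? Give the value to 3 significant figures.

β ≈ 0.227

f_obs/f_src = √((1+β)/(1−β)) = 1.26  ⇒  (1+β)/(1−β) = 1.5876
β = |1 − D²|/(1 + D²) = |1 − 1.5876|/(1 + 1.5876) = 0.227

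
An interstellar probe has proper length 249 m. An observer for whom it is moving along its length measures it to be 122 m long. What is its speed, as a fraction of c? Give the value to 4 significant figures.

β ≈ 0.8717

γ = L₀/L = 249/122 = 2.04098
β = √(1 − 1/γ²) = 0.8717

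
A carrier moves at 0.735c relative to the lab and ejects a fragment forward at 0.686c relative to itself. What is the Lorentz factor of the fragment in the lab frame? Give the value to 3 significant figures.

γ ≈ 3.05

u_lab = (0.686 + 0.735)/(1 + 0.686×0.735) = 1.421/1.50421 = 0.944682
γ = 1/√(1 − 0.944682²) = 3.05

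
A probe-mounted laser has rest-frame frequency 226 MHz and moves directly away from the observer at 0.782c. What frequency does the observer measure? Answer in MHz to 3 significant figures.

f_obs ≈ 79.0 MHz

Relativistic Doppler: f_obs = f_src √((1−β)/(1+β))
= 226 × √(0.21800/1.7820) = 226 × 0.34976 = 79.0 MHz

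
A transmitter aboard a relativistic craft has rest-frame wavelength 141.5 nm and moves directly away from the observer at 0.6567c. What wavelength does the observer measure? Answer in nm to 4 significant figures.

Relativistic Doppler: λ_obs = λ_src √((1+β)/(1−β))
= 141.5 × √(1.65670/0.343300) = 141.5 × 2.19677 = 310.8 nm

λ_obs ≈ 310.8 nm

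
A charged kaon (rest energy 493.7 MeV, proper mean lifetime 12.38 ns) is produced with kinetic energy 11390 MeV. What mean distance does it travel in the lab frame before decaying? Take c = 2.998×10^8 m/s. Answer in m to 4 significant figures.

γ = 1 + K/(m₀c²) = 1 + 11390/493.7 = 24.0707
β = √(1 − 1/γ²) = 0.999137
Dilated lifetime: γτ₀ = 24.0707 × 12.38 ns = 297.995 ns
d = βc·γτ₀ = 0.999137 × (2.998×10^8 m/s) × 2.97995×10^-7 s = 89.26 m

d ≈ 89.26 m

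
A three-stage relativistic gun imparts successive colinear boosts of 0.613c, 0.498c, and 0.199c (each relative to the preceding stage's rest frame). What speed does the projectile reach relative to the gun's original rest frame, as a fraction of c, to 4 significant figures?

Compose boost 2: (0.498 + 0.613)/(1 + 0.498×0.613) = 1.111/1.30527 = 0.851162
Compose boost 3: (0.199 + 0.851162)/(1 + 0.199×0.851162) = 1.05016/1.16938 = 0.8980

u ≈ 0.8980c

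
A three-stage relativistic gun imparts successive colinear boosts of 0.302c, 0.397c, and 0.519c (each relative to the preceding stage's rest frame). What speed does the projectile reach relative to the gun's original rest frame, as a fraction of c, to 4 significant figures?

u ≈ 0.8635c

Compose boost 2: (0.397 + 0.302)/(1 + 0.397×0.302) = 0.6990/1.11989 = 0.624166
Compose boost 3: (0.519 + 0.624166)/(1 + 0.519×0.624166) = 1.14317/1.32394 = 0.8635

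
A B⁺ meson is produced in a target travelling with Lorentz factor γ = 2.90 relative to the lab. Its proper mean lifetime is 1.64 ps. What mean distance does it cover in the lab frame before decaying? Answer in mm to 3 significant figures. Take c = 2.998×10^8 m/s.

d ≈ 1.34 mm

β = √(1 − 1/γ²) = √(1 − 1/2.90²) = 0.93867
Dilated lifetime: Δt = γτ₀ = 2.90 × 1.64 ps = 4.7560 ps
d = vΔt = 0.93867c × 4.7560 ps = 2.8141×10^8 m/s × 4.7560×10^-12 s = 1.34 mm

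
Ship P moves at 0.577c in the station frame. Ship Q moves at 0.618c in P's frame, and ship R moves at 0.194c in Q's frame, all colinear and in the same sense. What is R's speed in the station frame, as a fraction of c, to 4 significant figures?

Compose boost 2: (0.618 + 0.577)/(1 + 0.618×0.577) = 1.195/1.35659 = 0.880888
Compose boost 3: (0.194 + 0.880888)/(1 + 0.194×0.880888) = 1.07489/1.17089 = 0.9180

u ≈ 0.9180c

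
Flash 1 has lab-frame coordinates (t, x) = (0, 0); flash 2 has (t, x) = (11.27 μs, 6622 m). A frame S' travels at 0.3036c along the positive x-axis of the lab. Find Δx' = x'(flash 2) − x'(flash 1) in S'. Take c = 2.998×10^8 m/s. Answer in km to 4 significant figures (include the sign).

γ = 1/√(1 − 0.3036²) = 1.04954
Δx' = γ(Δx − vΔt) = 1.04954 × (6622 m − 0.3036×(2.998×10^8 m/s)×11.27×10^-6 s)
= 1.04954 × (5596.21 m) = 5.873 km

Δx' ≈ 5.873 km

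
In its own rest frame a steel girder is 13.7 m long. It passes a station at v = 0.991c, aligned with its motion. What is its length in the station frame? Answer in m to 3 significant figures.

γ = 1/√(1 − 0.991²) = 7.4704
Length contraction: L = L₀/γ = 13.7/7.4704 = 1.83 m

L ≈ 1.83 m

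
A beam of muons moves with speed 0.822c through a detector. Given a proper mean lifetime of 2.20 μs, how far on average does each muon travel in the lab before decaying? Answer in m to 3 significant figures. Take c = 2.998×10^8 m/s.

d ≈ 952 m

γ = 1/√(1 − 0.822²) = 1.7560
Dilated lifetime: Δt = γτ₀ = 1.7560 × 2.20 μs = 3.8631 μs
d = vΔt = 0.822c × 3.8631 μs = 2.4644×10^8 m/s × 3.8631×10^-6 s = 952 m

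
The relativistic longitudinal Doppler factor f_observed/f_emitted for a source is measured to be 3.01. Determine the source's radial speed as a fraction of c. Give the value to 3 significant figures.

β ≈ 0.801

f_obs/f_src = √((1+β)/(1−β)) = 3.01  ⇒  (1+β)/(1−β) = 9.0601
β = |1 − D²|/(1 + D²) = |1 − 9.0601|/(1 + 9.0601) = 0.801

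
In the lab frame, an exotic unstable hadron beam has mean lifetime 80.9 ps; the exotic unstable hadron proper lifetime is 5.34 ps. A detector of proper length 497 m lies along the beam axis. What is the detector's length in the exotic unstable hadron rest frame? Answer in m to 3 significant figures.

L ≈ 32.8 m

Time dilation ⇒ γ = Δt/τ₀ = 80.9/5.34 = 15.150
Length contraction: L = L₀/γ = 497/15.150 = 32.8 m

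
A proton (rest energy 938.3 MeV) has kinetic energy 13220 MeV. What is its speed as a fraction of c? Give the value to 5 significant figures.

β ≈ 0.99780

γ = 1 + K/(m₀c²) = 1 + 13220/938.3 = 15.08931
β = √(1 − 1/γ²) = 0.99780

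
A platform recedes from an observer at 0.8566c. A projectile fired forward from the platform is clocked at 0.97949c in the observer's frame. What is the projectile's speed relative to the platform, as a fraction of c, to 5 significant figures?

Inverse velocity addition: u' = (u − v)/(1 − uv/c²)
= (0.97949 − 0.8566)/(1 − 0.97949×0.8566) = 0.12289/0.1609689 = 0.76344

u' ≈ 0.76344c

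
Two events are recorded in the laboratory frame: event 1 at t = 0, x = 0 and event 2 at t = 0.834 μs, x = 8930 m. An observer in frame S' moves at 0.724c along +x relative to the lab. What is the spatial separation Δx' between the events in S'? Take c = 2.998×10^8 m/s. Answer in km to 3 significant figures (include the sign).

Δx' ≈ 12.7 km

γ = 1/√(1 − 0.724²) = 1.4497
Δx' = γ(Δx − vΔt) = 1.4497 × (8930 m − 0.724×(2.998×10^8 m/s)×0.834×10^-6 s)
= 1.4497 × (8749.0 m) = 12.7 km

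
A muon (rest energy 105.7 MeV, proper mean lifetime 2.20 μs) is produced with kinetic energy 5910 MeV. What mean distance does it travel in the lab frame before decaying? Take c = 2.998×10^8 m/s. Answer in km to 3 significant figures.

γ = 1 + K/(m₀c²) = 1 + 5910/105.7 = 56.913
β = √(1 − 1/γ²) = 0.99985
Dilated lifetime: γτ₀ = 56.913 × 2.20 μs = 125.21 μs
d = βc·γτ₀ = 0.99985 × (2.998×10^8 m/s) × 0.00012521 s = 37.5 km

d ≈ 37.5 km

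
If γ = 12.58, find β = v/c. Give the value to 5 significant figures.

β = √(1 − 1/γ²) = √(1 − 1/12.58²) = √(0.9936811) = 0.99684

β ≈ 0.99684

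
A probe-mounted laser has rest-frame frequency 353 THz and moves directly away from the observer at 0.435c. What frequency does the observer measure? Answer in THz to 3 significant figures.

f_obs ≈ 221 THz

Relativistic Doppler: f_obs = f_src √((1−β)/(1+β))
= 353 × √(0.56500/1.4350) = 353 × 0.62748 = 221 THz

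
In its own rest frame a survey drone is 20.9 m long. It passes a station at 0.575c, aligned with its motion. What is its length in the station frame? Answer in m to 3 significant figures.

L ≈ 17.1 m

γ = 1/√(1 − 0.575²) = 1.2223
Length contraction: L = L₀/γ = 20.9/1.2223 = 17.1 m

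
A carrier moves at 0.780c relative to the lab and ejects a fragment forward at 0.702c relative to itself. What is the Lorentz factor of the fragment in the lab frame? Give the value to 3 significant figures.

u_lab = (0.702 + 0.780)/(1 + 0.702×0.780) = 1.482/1.54756 = 0.957637
γ = 1/√(1 − 0.957637²) = 3.47

γ ≈ 3.47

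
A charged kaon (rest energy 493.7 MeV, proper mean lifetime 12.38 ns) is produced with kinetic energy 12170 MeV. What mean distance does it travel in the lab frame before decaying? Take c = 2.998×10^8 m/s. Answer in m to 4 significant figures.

d ≈ 95.13 m

γ = 1 + K/(m₀c²) = 1 + 12170/493.7 = 25.6506
β = √(1 − 1/γ²) = 0.999240
Dilated lifetime: γτ₀ = 25.6506 × 12.38 ns = 317.554 ns
d = βc·γτ₀ = 0.999240 × (2.998×10^8 m/s) × 3.17554×10^-7 s = 95.13 m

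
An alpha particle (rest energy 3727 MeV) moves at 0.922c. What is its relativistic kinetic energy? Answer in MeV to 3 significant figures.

K ≈ 5900 MeV

γ = 1/√(1 − 0.922²) = 2.5827
K = (γ − 1)m₀c² = (2.5827 − 1) × 3727 MeV = 1.5827 × 3727 MeV = 5900 MeV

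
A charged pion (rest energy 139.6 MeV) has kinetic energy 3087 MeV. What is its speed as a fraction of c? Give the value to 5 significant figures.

γ = 1 + K/(m₀c²) = 1 + 3087/139.6 = 23.11318
β = √(1 − 1/γ²) = 0.99906

β ≈ 0.99906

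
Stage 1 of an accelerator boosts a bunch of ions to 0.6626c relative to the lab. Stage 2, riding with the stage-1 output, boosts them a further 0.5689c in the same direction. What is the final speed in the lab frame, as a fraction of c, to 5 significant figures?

u ≈ 0.89437c

Compose boost 2: (0.5689 + 0.6626)/(1 + 0.5689×0.6626) = 1.2315/1.376953 = 0.89437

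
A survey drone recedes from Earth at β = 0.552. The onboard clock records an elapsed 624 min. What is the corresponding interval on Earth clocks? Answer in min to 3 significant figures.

Δt ≈ 748 min

γ = 1/√(1 − 0.552²) = 1.1993
Time dilation: Δt = γτ₀ = 1.1993 × 624 min = 748 min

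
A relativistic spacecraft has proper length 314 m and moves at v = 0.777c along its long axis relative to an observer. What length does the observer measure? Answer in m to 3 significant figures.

L ≈ 198 m

γ = 1/√(1 − 0.777²) = 1.5886
Length contraction: L = L₀/γ = 314/1.5886 = 198 m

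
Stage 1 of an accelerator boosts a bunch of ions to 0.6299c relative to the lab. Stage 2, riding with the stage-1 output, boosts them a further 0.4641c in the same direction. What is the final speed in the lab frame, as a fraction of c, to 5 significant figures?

u ≈ 0.84653c

Compose boost 2: (0.4641 + 0.6299)/(1 + 0.4641×0.6299) = 1.0940/1.292337 = 0.84653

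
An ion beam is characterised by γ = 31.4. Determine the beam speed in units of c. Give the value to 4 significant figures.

β ≈ 0.9995

β = √(1 − 1/γ²) = √(1 − 1/31.4²) = √(0.998986) = 0.9995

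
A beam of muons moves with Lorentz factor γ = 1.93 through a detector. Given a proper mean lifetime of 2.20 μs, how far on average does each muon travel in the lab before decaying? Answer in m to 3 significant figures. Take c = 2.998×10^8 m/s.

β = √(1 − 1/γ²) = √(1 − 1/1.93²) = 0.85530
Dilated lifetime: Δt = γτ₀ = 1.93 × 2.20 μs = 4.2460 μs
d = vΔt = 0.85530c × 4.2460 μs = 2.5642×10^8 m/s × 4.2460×10^-6 s = 1090 m

d ≈ 1090 m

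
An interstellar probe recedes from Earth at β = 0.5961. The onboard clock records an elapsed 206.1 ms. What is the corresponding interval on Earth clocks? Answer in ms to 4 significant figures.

Δt ≈ 256.7 ms

γ = 1/√(1 − 0.5961²) = 1.24547
Time dilation: Δt = γτ₀ = 1.24547 × 206.1 ms = 256.7 ms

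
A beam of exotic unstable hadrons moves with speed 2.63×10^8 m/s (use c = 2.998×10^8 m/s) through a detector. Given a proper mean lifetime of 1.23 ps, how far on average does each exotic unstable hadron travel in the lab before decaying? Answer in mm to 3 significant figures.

β = v/c = 2.63×10^8 / 2.998×10^8 = 0.87725
γ = 1/√(1 − 0.87725²) = 2.0832
Dilated lifetime: Δt = γτ₀ = 2.0832 × 1.23 ps = 2.5623 ps
d = vΔt = 0.87725c × 2.5623 ps = 2.6300×10^8 m/s × 2.5623×10^-12 s = 0.674 mm

d ≈ 0.674 mm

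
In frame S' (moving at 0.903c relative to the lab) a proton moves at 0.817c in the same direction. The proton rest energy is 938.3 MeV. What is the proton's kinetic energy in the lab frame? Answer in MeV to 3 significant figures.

u_lab = (0.817 + 0.903)/(1 + 0.817×0.903) = 0.989785
γ = 1/√(1 − 0.989785²) = 7.0142
K = (γ − 1)m₀c² = (7.0142 − 1) × 938.3 = 6.0142 × 938.3 = 5640 MeV

K ≈ 5640 MeV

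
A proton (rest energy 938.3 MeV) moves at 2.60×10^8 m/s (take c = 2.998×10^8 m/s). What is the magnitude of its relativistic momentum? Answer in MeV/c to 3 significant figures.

p ≈ 1630 MeV/c

β = v/c = 2.60×10^8 / 2.998×10^8 = 0.86724
γ = 1/√(1 − 0.86724²) = 2.0085
p = γβm₀c = 2.0085 × 0.86724 × 938.3 MeV/c = 1630 MeV/c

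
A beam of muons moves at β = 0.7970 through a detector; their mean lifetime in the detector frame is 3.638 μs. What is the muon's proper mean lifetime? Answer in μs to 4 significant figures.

τ₀ ≈ 2.197 μs

γ = 1/√(1 − 0.7970²) = 1.65569
Proper time: τ₀ = Δt/γ = 3.638/1.65569 = 2.197 μs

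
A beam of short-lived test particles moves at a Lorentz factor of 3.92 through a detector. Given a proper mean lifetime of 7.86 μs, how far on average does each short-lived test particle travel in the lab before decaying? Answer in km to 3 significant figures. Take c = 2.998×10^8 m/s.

β = √(1 − 1/γ²) = √(1 − 1/3.92²) = 0.96691
Dilated lifetime: Δt = γτ₀ = 3.92 × 7.86 μs = 30.811 μs
d = vΔt = 0.96691c × 30.811 μs = 2.8988×10^8 m/s × 3.0811×10^-5 s = 8.93 km

d ≈ 8.93 km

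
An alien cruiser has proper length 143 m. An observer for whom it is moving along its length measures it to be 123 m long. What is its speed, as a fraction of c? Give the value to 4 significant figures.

γ = L₀/L = 143/123 = 1.16260
β = √(1 − 1/γ²) = 0.5101

β ≈ 0.5101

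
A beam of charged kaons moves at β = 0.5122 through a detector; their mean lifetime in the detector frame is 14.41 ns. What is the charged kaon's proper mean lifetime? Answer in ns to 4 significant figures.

τ₀ ≈ 12.38 ns

γ = 1/√(1 − 0.5122²) = 1.16433
Proper time: τ₀ = Δt/γ = 14.41/1.16433 = 12.38 ns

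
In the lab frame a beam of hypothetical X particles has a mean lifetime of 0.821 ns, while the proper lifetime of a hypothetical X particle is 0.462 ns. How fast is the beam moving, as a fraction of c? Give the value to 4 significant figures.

β ≈ 0.8266

γ = Δt/τ₀ = 0.821/0.462 = 1.77706
β = √(1 − 1/γ²) = √(1 − 1/1.77706²) = 0.8266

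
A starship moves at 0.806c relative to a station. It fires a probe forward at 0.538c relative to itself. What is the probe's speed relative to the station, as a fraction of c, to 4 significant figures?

u ≈ 0.9375c

Relativistic velocity addition: u = (u' + v)/(1 + u'v/c²)
= (0.538 + 0.806)/(1 + 0.538×0.806) = 1.344/1.43363 = 0.9375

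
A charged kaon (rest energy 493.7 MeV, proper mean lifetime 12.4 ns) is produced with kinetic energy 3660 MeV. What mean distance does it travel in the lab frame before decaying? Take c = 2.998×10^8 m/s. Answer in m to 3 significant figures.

γ = 1 + K/(m₀c²) = 1 + 3660/493.7 = 8.4134
β = √(1 − 1/γ²) = 0.99291
Dilated lifetime: γτ₀ = 8.4134 × 12.4 ns = 104.33 ns
d = βc·γτ₀ = 0.99291 × (2.998×10^8 m/s) × 1.0433×10^-7 s = 31.1 m

d ≈ 31.1 m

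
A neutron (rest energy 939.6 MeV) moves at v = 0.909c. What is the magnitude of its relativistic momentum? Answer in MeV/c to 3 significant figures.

p ≈ 2050 MeV/c

γ = 1/√(1 − 0.909²) = 2.3993
p = γβm₀c = 2.3993 × 0.909 × 939.6 MeV/c = 2050 MeV/c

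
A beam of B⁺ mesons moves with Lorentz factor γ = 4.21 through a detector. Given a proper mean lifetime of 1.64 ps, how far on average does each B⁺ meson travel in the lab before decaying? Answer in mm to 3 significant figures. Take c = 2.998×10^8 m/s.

d ≈ 2.01 mm

β = √(1 − 1/γ²) = √(1 − 1/4.21²) = 0.97138
Dilated lifetime: Δt = γτ₀ = 4.21 × 1.64 ps = 6.9044 ps
d = vΔt = 0.97138c × 6.9044 ps = 2.9122×10^8 m/s × 6.9044×10^-12 s = 2.01 mm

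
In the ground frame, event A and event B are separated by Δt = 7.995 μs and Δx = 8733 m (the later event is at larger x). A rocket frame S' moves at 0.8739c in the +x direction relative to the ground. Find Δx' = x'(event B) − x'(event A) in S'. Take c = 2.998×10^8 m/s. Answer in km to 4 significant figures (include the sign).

Δx' ≈ 13.66 km

γ = 1/√(1 − 0.8739²) = 2.05717
Δx' = γ(Δx − vΔt) = 2.05717 × (8733 m − 0.8739×(2.998×10^8 m/s)×7.995×10^-6 s)
= 2.05717 × (6638.35 m) = 13.66 km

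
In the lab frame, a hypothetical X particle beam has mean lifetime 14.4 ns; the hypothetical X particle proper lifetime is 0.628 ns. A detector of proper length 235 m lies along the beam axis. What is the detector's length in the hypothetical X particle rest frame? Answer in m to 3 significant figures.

L ≈ 10.2 m

Time dilation ⇒ γ = Δt/τ₀ = 14.4/0.628 = 22.930
Length contraction: L = L₀/γ = 235/22.930 = 10.2 m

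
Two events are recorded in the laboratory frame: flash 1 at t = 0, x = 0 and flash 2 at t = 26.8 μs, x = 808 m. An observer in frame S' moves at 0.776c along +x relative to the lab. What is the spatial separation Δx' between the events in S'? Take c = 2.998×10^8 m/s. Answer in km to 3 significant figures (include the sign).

γ = 1/√(1 − 0.776²) = 1.5855
Δx' = γ(Δx − vΔt) = 1.5855 × (808 m − 0.776×(2.998×10^8 m/s)×26.8×10^-6 s)
= 1.5855 × (-5426.9 m) = -8.60 km

Δx' ≈ -8.60 km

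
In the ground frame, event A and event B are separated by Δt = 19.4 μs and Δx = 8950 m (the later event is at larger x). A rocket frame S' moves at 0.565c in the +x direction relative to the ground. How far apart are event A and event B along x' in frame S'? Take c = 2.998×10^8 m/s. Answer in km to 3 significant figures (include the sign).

γ = 1/√(1 − 0.565²) = 1.2120
Δx' = γ(Δx − vΔt) = 1.2120 × (8950 m − 0.565×(2.998×10^8 m/s)×19.4×10^-6 s)
= 1.2120 × (5663.9 m) = 6.86 km

Δx' ≈ 6.86 km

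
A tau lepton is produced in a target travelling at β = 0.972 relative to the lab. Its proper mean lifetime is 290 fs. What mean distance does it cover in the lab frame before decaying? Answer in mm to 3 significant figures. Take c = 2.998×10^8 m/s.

γ = 1/√(1 − 0.972²) = 4.2557
Dilated lifetime: Δt = γτ₀ = 4.2557 × 290 fs = 1234.1 fs
d = vΔt = 0.972c × 1234.1 fs = 2.9141×10^8 m/s × 1.2341×10^-12 s = 0.360 mm

d ≈ 0.360 mm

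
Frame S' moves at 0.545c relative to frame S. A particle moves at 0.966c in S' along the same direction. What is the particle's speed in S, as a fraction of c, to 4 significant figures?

u ≈ 0.9899c

Relativistic velocity addition: u = (u' + v)/(1 + u'v/c²)
= (0.966 + 0.545)/(1 + 0.966×0.545) = 1.511/1.52647 = 0.9899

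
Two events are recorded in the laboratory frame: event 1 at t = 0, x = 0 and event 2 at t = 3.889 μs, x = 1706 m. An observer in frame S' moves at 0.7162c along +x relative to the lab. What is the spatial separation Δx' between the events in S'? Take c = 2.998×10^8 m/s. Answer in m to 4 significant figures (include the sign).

γ = 1/√(1 − 0.7162²) = 1.43288
Δx' = γ(Δx − vΔt) = 1.43288 × (1706 m − 0.7162×(2.998×10^8 m/s)×3.889×10^-6 s)
= 1.43288 × (870.967 m) = 1248 m

Δx' ≈ 1248 m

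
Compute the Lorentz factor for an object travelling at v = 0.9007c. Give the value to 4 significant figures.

γ = 1/√(1 − β²) = 1/√(1 − 0.9007²) = 1/√(0.188740) = 2.302

γ ≈ 2.302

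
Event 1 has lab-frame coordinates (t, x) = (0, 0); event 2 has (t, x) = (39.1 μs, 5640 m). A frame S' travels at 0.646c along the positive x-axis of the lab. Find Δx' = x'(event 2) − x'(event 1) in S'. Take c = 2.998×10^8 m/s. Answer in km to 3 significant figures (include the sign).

γ = 1/√(1 − 0.646²) = 1.3100
Δx' = γ(Δx − vΔt) = 1.3100 × (5640 m − 0.646×(2.998×10^8 m/s)×39.1×10^-6 s)
= 1.3100 × (-1932.5 m) = -2.53 km

Δx' ≈ -2.53 km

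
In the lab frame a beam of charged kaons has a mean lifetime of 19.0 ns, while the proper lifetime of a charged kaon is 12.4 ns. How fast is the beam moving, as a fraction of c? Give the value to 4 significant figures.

γ = Δt/τ₀ = 19.0/12.4 = 1.53226
β = √(1 − 1/γ²) = √(1 − 1/1.53226²) = 0.7577

β ≈ 0.7577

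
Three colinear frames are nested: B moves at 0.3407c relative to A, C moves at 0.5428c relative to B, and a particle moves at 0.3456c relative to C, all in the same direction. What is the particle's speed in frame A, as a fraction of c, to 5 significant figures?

u ≈ 0.86764c

Compose boost 2: (0.5428 + 0.3407)/(1 + 0.5428×0.3407) = 0.88350/1.184932 = 0.7456124
Compose boost 3: (0.3456 + 0.7456124)/(1 + 0.3456×0.7456124) = 1.091212/1.257684 = 0.86764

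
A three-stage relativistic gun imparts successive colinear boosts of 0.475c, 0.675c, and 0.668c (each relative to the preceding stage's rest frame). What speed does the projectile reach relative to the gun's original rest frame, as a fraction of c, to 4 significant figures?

u ≈ 0.9729c

Compose boost 2: (0.675 + 0.475)/(1 + 0.675×0.475) = 1.150/1.32062 = 0.870800
Compose boost 3: (0.668 + 0.870800)/(1 + 0.668×0.870800) = 1.53880/1.58169 = 0.9729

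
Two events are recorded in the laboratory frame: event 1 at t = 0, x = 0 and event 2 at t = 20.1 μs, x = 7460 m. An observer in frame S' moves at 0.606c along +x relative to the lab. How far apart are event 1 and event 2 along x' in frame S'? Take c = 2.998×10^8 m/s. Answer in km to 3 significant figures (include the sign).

γ = 1/√(1 − 0.606²) = 1.2571
Δx' = γ(Δx − vΔt) = 1.2571 × (7460 m − 0.606×(2.998×10^8 m/s)×20.1×10^-6 s)
= 1.2571 × (3808.3 m) = 4.79 km

Δx' ≈ 4.79 km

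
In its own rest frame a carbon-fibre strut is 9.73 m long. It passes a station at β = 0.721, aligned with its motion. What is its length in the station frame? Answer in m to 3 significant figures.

L ≈ 6.74 m

γ = 1/√(1 − 0.721²) = 1.4431
Length contraction: L = L₀/γ = 9.73/1.4431 = 6.74 m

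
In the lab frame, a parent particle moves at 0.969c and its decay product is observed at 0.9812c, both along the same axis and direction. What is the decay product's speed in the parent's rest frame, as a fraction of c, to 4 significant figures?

u' ≈ 0.2479c

Inverse velocity addition: u' = (u − v)/(1 − uv/c²)
= (0.9812 − 0.969)/(1 − 0.9812×0.969) = 0.01220/0.0492172 = 0.2479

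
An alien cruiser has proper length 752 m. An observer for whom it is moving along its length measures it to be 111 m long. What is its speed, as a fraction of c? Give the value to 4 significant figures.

γ = L₀/L = 752/111 = 6.77477
β = √(1 − 1/γ²) = 0.9890

β ≈ 0.9890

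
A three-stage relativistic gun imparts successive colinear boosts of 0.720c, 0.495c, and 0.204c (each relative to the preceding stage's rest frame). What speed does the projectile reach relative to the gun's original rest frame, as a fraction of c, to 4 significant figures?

Compose boost 2: (0.495 + 0.720)/(1 + 0.495×0.720) = 1.215/1.35640 = 0.895753
Compose boost 3: (0.204 + 0.895753)/(1 + 0.204×0.895753) = 1.09975/1.18273 = 0.9298

u ≈ 0.9298c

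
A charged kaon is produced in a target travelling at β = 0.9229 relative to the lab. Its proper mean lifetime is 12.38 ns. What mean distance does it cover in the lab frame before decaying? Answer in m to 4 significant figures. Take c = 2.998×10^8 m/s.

d ≈ 8.896 m

γ = 1/√(1 − 0.9229²) = 2.59713
Dilated lifetime: Δt = γτ₀ = 2.59713 × 12.38 ns = 32.1525 ns
d = vΔt = 0.9229c × 32.1525 ns = 2.76685×10^8 m/s × 3.21525×10^-8 s = 8.896 m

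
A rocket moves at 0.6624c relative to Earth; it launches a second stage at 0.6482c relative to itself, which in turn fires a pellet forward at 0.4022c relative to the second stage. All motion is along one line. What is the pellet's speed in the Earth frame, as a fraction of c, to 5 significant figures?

u ≈ 0.96371c

Compose boost 2: (0.6482 + 0.6624)/(1 + 0.6482×0.6624) = 1.3106/1.429368 = 0.9169089
Compose boost 3: (0.4022 + 0.9169089)/(1 + 0.4022×0.9169089) = 1.319109/1.368781 = 0.96371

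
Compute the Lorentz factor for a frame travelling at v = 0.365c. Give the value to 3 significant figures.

γ ≈ 1.07

γ = 1/√(1 − β²) = 1/√(1 − 0.365²) = 1/√(0.86678) = 1.07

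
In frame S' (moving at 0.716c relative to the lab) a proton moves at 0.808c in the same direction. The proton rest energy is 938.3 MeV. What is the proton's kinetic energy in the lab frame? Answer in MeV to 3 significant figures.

K ≈ 2660 MeV

u_lab = (0.808 + 0.716)/(1 + 0.808×0.716) = 0.965456
γ = 1/√(1 − 0.965456²) = 3.8378
K = (γ − 1)m₀c² = (3.8378 − 1) × 938.3 = 2.8378 × 938.3 = 2660 MeV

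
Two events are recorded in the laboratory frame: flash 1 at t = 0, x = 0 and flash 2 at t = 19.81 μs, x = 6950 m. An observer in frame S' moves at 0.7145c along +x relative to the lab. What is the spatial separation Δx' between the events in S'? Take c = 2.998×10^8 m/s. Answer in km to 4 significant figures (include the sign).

Δx' ≈ 3.869 km

γ = 1/√(1 − 0.7145²) = 1.42932
Δx' = γ(Δx − vΔt) = 1.42932 × (6950 m − 0.7145×(2.998×10^8 m/s)×19.81×10^-6 s)
= 1.42932 × (2706.56 m) = 3.869 km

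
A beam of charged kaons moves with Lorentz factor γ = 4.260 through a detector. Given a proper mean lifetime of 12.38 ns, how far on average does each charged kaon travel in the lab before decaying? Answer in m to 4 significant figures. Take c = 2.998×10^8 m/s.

β = √(1 − 1/γ²) = √(1 − 1/4.260²) = 0.972058
Dilated lifetime: Δt = γτ₀ = 4.260 × 12.38 ns = 52.7388 ns
d = vΔt = 0.972058c × 52.7388 ns = 2.91423×10^8 m/s × 5.27388×10^-8 s = 15.37 m

d ≈ 15.37 m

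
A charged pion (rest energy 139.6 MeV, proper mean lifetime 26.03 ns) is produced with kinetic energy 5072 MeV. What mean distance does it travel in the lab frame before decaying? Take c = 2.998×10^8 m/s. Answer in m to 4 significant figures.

γ = 1 + K/(m₀c²) = 1 + 5072/139.6 = 37.3324
β = √(1 − 1/γ²) = 0.999641
Dilated lifetime: γτ₀ = 37.3324 × 26.03 ns = 971.762 ns
d = βc·γτ₀ = 0.999641 × (2.998×10^8 m/s) × 9.71762×10^-7 s = 291.2 m

d ≈ 291.2 m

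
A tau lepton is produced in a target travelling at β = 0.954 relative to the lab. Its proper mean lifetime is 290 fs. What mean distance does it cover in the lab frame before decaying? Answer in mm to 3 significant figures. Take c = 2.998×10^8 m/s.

γ = 1/√(1 − 0.954²) = 3.3355
Dilated lifetime: Δt = γτ₀ = 3.3355 × 290 fs = 967.29 fs
d = vΔt = 0.954c × 967.29 fs = 2.8601×10^8 m/s × 9.6729×10^-13 s = 0.277 mm

d ≈ 0.277 mm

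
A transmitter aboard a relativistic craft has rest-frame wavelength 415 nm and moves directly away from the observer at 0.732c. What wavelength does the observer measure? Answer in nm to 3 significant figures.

Relativistic Doppler: λ_obs = λ_src √((1+β)/(1−β))
= 415 × √(1.7320/0.26800) = 415 × 2.5422 = 1060 nm

λ_obs ≈ 1060 nm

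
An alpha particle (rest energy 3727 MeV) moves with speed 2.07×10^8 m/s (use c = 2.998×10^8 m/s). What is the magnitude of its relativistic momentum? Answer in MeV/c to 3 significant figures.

p ≈ 3560 MeV/c

β = v/c = 2.07×10^8 / 2.998×10^8 = 0.69046
γ = 1/√(1 − 0.69046²) = 1.3824
p = γβm₀c = 1.3824 × 0.69046 × 3727 MeV/c = 3560 MeV/c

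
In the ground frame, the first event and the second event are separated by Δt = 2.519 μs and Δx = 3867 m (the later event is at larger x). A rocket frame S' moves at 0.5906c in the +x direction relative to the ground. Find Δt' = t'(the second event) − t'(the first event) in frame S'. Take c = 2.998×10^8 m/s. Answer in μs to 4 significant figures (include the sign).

Δt' ≈ -6.319 μs

γ = 1/√(1 − 0.5906²) = 1.23921
Δt' = γ(Δt − vΔx/c²) = 1.23921 × (2.519 μs − 0.5906×3867 m / (2.998×10^8 m/s))
= 1.23921 × (-5.09891 μs) = -6.319 μs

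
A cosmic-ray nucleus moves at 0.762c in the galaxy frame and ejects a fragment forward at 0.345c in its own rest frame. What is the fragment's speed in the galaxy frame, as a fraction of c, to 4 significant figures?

Compose boost 2: (0.345 + 0.762)/(1 + 0.345×0.762) = 1.107/1.26289 = 0.8766

u ≈ 0.8766c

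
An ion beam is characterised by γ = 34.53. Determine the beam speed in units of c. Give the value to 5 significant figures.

β = √(1 − 1/γ²) = √(1 − 1/34.53²) = √(0.9991613) = 0.99958

β ≈ 0.99958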